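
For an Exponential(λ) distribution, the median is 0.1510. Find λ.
λ = 4.5904

For X ~ Exponential(λ), the CDF is F(x) = 1 - e^(-λx).
The median m satisfies F(m) = 0.5:
1 - e^(-λm) = 0.5
e^(-λm) = 0.5
λm = ln(2)
m = ln(2) / λ

Given m = 0.1510:
λ = ln(2) / 0.1510 = 0.693147 / 0.1510 = 4.5904

Verification: ln(2) / 4.5904 = 0.1510 ✓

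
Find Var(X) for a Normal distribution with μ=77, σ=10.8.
116.6400

We have X ~ Normal(μ=77, σ=10.8).

For a Normal distribution with μ=77, σ=10.8:
Var(X) = 116.6400

The variance measures the spread of the distribution around the mean.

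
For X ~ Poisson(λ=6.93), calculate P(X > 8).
0.261829

We have X ~ Poisson(λ=6.93).

P(X > 8) = 1 - P(X ≤ 8)
                = 1 - F(8)
                = 1 - 0.738171
                = 0.261829

So there's approximately a 26.2% chance that X exceeds 8.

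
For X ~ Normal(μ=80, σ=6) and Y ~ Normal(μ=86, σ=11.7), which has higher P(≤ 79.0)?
X has higher probability (P(X ≤ 79.0) = 0.4338 > P(Y ≤ 79.0) = 0.2748)

Compute P(≤ 79.0) for each distribution:

X ~ Normal(μ=80, σ=6):
P(X ≤ 79.0) = 0.4338

Y ~ Normal(μ=86, σ=11.7):
P(Y ≤ 79.0) = 0.2748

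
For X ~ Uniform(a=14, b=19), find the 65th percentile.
17.2500

We have X ~ Uniform(a=14, b=19).

We want to find x such that P(X ≤ x) = 0.65.

This is the 65th percentile, which means 65% of values fall below this point.

Using the inverse CDF (quantile function):
x = F⁻¹(0.65) = 17.2500

Verification: P(X ≤ 17.2500) = 0.65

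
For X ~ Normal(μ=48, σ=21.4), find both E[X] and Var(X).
E[X] = 48.0000, Var(X) = 457.9600

We have X ~ Normal(μ=48, σ=21.4).

For a Normal distribution with μ=48, σ=21.4:

Expected value:
E[X] = 48.0000

Variance:
Var(X) = 457.9600

Standard deviation:
σ = √Var(X) = 21.4000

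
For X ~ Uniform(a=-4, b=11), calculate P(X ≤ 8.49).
0.832667

We have X ~ Uniform(a=-4, b=11).

The CDF gives us P(X ≤ k).

Using the CDF:
P(X ≤ 8.49) = 0.832667

This means there's approximately a 83.3% chance that X is at most 8.49.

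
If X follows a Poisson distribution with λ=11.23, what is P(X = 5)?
0.019751

We have X ~ Poisson(λ=11.23).

For a Poisson distribution, the PMF gives us the probability of each outcome.

Using the PMF formula:
P(X = 5) = 0.019751

Rounded to 4 decimal places: 0.0198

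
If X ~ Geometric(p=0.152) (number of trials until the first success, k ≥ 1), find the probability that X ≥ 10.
0.226758

We have X ~ Geometric(p=0.152) (number of trials until the first success, k ≥ 1).

For discrete distributions, P(X ≥ 10) = 1 - P(X ≤ 9).

P(X ≤ 9) = 0.773242
P(X ≥ 10) = 1 - 0.773242 = 0.226758

So there's approximately a 22.7% chance that X is at least 10.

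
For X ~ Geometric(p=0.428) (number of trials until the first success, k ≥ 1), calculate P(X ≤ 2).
0.672816

We have X ~ Geometric(p=0.428) (number of trials until the first success, k ≥ 1).

The CDF gives us P(X ≤ k).

Using the CDF:
P(X ≤ 2) = 0.672816

This means there's approximately a 67.3% chance that X is at most 2.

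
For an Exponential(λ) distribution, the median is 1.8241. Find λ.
λ = 0.3800

For X ~ Exponential(λ), the CDF is F(x) = 1 - e^(-λx).
The median m satisfies F(m) = 0.5:
1 - e^(-λm) = 0.5
e^(-λm) = 0.5
λm = ln(2)
m = ln(2) / λ

Given m = 1.8241:
λ = ln(2) / 1.8241 = 0.693147 / 1.8241 = 0.3800

Verification: ln(2) / 0.3800 = 1.8241 ✓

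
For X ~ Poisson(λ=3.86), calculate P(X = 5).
0.150445

We have X ~ Poisson(λ=3.86).

For a Poisson distribution, the PMF gives us the probability of each outcome.

Using the PMF formula:
P(X = 5) = 0.150445

Rounded to 4 decimal places: 0.1504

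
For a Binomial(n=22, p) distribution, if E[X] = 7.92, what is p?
p = 0.36

For a Binomial(n, p) distribution:
E[X] = n × p

Given n = 22 and E[X] = 7.92:
7.92 = 22 × p
p = 7.92 / 22 = 0.36

Verification: Binomial(22, 0.36) has E[X] = 7.92 ✓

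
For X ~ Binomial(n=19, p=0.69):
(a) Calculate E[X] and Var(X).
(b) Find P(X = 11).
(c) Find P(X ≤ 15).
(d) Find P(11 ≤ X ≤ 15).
(a) E[X] = 13.1100, Var(X) = 4.0641
(b) P(X = 11) = 0.108806
(c) P(X ≤ 15) = 0.885590
(d) P(11 ≤ X ≤ 15) = 0.785302

We have X ~ Binomial(n=19, p=0.69).

(a) Moments:
E[X] = 13.1100
Var(X) = 4.0641
σ = √Var(X) = 2.0160

(b) Point probability using PMF:
P(X = 11) = 0.108806

(c) Cumulative probability using CDF:
P(X ≤ 15) = F(15) = 0.885590

(d) Range probability:
P(11 ≤ X ≤ 15) = P(X ≤ 15) - P(X ≤ 10)
                   = F(15) - F(10)
                   = 0.885590 - 0.100288
                   = 0.785302

This means approximately 78.5% of outcomes fall in the interval [11, 15].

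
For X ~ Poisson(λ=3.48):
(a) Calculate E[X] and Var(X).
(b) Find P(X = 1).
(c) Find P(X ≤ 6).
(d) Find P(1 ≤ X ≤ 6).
(a) E[X] = 3.4800, Var(X) = 3.4800
(b) P(X = 1) = 0.107210
(c) P(X ≤ 6) = 0.936243
(d) P(1 ≤ X ≤ 6) = 0.905435

We have X ~ Poisson(λ=3.48).

(a) Moments:
E[X] = 3.4800
Var(X) = 3.4800
σ = √Var(X) = 1.8655

(b) Point probability using PMF:
P(X = 1) = 0.107210

(c) Cumulative probability using CDF:
P(X ≤ 6) = F(6) = 0.936243

(d) Range probability:
P(1 ≤ X ≤ 6) = P(X ≤ 6) - P(X ≤ 0)
                   = F(6) - F(0)
                   = 0.936243 - 0.030807
                   = 0.905435

This means approximately 90.5% of outcomes fall in the interval [1, 6].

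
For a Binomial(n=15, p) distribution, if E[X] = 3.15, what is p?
p = 0.21

For a Binomial(n, p) distribution:
E[X] = n × p

Given n = 15 and E[X] = 3.15:
3.15 = 15 × p
p = 3.15 / 15 = 0.21

Verification: Binomial(15, 0.21) has E[X] = 3.15 ✓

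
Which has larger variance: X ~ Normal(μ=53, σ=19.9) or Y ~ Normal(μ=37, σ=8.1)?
X has larger variance (396.0100 > 65.6100)

Compute the variance for each distribution:

X ~ Normal(μ=53, σ=19.9):
Var(X) = 396.0100

Y ~ Normal(μ=37, σ=8.1):
Var(Y) = 65.6100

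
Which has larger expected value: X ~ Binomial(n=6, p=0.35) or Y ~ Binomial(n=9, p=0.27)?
Y has larger mean (2.4300 > 2.1000)

Compute the expected value for each distribution:

X ~ Binomial(n=6, p=0.35):
E[X] = 2.1000

Y ~ Binomial(n=9, p=0.27):
E[Y] = 2.4300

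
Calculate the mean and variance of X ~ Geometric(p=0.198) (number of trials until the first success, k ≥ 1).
E[X] = 5.0505, Var(X) = 20.4571

We have X ~ Geometric(p=0.198) (number of trials until the first success, k ≥ 1).

For a Geometric distribution with p=0.198 (number of trials until the first success, k ≥ 1):

Expected value:
E[X] = 5.0505

Variance:
Var(X) = 20.4571

Standard deviation:
σ = √Var(X) = 4.5230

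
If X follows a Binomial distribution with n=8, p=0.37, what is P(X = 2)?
0.239665

We have X ~ Binomial(n=8, p=0.37).

For a Binomial distribution, the PMF gives us the probability of each outcome.

Using the PMF formula:
P(X = 2) = 0.239665

Rounded to 4 decimal places: 0.2397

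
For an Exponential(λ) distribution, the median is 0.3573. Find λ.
λ = 1.9400

For X ~ Exponential(λ), the CDF is F(x) = 1 - e^(-λx).
The median m satisfies F(m) = 0.5:
1 - e^(-λm) = 0.5
e^(-λm) = 0.5
λm = ln(2)
m = ln(2) / λ

Given m = 0.3573:
λ = ln(2) / 0.3573 = 0.693147 / 0.3573 = 1.9400

Verification: ln(2) / 1.9400 = 0.3573 ✓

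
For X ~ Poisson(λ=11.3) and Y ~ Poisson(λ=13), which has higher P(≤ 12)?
X has higher probability (P(X ≤ 12) = 0.6555 > P(Y ≤ 12) = 0.4631)

Compute P(≤ 12) for each distribution:

X ~ Poisson(λ=11.3):
P(X ≤ 12) = 0.6555

Y ~ Poisson(λ=13):
P(Y ≤ 12) = 0.4631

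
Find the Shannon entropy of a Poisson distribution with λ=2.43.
1.8149 nats

We have X ~ Poisson(λ=2.43).

The Shannon entropy measures the uncertainty or information content of the distribution.

For a Poisson distribution with λ=2.43:
H(X) = 1.8149 nats

(In bits, this would be 2.6183 bits.)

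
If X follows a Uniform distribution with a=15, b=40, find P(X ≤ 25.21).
0.408400

We have X ~ Uniform(a=15, b=40).

The CDF gives us P(X ≤ k).

Using the CDF:
P(X ≤ 25.21) = 0.408400

This means there's approximately a 40.8% chance that X is at most 25.21.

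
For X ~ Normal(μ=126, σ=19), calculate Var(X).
361.0000

We have X ~ Normal(μ=126, σ=19).

For a Normal distribution with μ=126, σ=19:
Var(X) = 361.0000

The variance measures the spread of the distribution around the mean.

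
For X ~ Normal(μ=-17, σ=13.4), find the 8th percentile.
-35.8280

We have X ~ Normal(μ=-17, σ=13.4).

We want to find x such that P(X ≤ x) = 0.08.

This is the 8th percentile, which means 8% of values fall below this point.

Using the inverse CDF (quantile function):
x = F⁻¹(0.08) = -35.8280

Verification: P(X ≤ -35.8280) = 0.08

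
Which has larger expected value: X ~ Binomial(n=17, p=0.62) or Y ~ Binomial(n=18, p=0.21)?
X has larger mean (10.5400 > 3.7800)

Compute the expected value for each distribution:

X ~ Binomial(n=17, p=0.62):
E[X] = 10.5400

Y ~ Binomial(n=18, p=0.21):
E[Y] = 3.7800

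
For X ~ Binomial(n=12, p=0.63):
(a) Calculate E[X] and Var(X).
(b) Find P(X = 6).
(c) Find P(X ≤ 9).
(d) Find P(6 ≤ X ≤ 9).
(a) E[X] = 7.5600, Var(X) = 2.7972
(b) P(X = 6) = 0.148226
(c) P(X ≤ 9) = 0.879548
(d) P(6 ≤ X ≤ 9) = 0.768991

We have X ~ Binomial(n=12, p=0.63).

(a) Moments:
E[X] = 7.5600
Var(X) = 2.7972
σ = √Var(X) = 1.6725

(b) Point probability using PMF:
P(X = 6) = 0.148226

(c) Cumulative probability using CDF:
P(X ≤ 9) = F(9) = 0.879548

(d) Range probability:
P(6 ≤ X ≤ 9) = P(X ≤ 9) - P(X ≤ 5)
                   = F(9) - F(5)
                   = 0.879548 - 0.110557
                   = 0.768991

This means approximately 76.9% of outcomes fall in the interval [6, 9].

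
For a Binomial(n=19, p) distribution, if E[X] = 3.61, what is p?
p = 0.19

For a Binomial(n, p) distribution:
E[X] = n × p

Given n = 19 and E[X] = 3.61:
3.61 = 19 × p
p = 3.61 / 19 = 0.19

Verification: Binomial(19, 0.19) has E[X] = 3.61 ✓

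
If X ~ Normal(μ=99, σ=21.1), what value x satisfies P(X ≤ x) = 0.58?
103.2600

We have X ~ Normal(μ=99, σ=21.1).

We want to find x such that P(X ≤ x) = 0.58.

This is the 58th percentile, which means 58% of values fall below this point.

Using the inverse CDF (quantile function):
x = F⁻¹(0.58) = 103.2600

Verification: P(X ≤ 103.2600) = 0.58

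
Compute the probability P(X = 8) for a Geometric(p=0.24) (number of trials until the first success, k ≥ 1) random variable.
0.035148

We have X ~ Geometric(p=0.24) (number of trials until the first success, k ≥ 1).

For a Geometric distribution, the PMF gives us the probability of each outcome.

Using the PMF formula:
P(X = 8) = 0.035148

Rounded to 4 decimal places: 0.0351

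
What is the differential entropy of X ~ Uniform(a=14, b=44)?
3.4012 nats

We have X ~ Uniform(a=14, b=44).

The differential entropy measures the uncertainty or information content of the distribution.

For a Uniform distribution with a=14, b=44:
h(X) = 3.4012 nats

(In bits, this would be 4.9069 bits.)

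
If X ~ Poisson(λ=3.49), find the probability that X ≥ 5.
0.272668

We have X ~ Poisson(λ=3.49).

For discrete distributions, P(X ≥ 5) = 1 - P(X ≤ 4).

P(X ≤ 4) = 0.727332
P(X ≥ 5) = 1 - 0.727332 = 0.272668

So there's approximately a 27.3% chance that X is at least 5.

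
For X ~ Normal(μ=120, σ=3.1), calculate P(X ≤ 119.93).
0.490992

We have X ~ Normal(μ=120, σ=3.1).

The CDF gives us P(X ≤ k).

Using the CDF:
P(X ≤ 119.93) = 0.490992

This means there's approximately a 49.1% chance that X is at most 119.93.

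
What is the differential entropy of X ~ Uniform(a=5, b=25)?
2.9957 nats

We have X ~ Uniform(a=5, b=25).

The differential entropy measures the uncertainty or information content of the distribution.

For a Uniform distribution with a=5, b=25:
h(X) = 2.9957 nats

(In bits, this would be 4.3219 bits.)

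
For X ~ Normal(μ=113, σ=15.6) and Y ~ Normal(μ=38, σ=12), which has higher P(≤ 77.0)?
Y has higher probability (P(Y ≤ 77.0) = 0.9994 > P(X ≤ 77.0) = 0.0105)

Compute P(≤ 77.0) for each distribution:

X ~ Normal(μ=113, σ=15.6):
P(X ≤ 77.0) = 0.0105

Y ~ Normal(μ=38, σ=12):
P(Y ≤ 77.0) = 0.9994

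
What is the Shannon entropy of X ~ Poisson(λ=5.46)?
2.2503 nats

We have X ~ Poisson(λ=5.46).

The Shannon entropy measures the uncertainty or information content of the distribution.

For a Poisson distribution with λ=5.46:
H(X) = 2.2503 nats

(In bits, this would be 3.2465 bits.)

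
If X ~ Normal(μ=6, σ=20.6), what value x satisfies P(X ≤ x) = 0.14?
-16.2546

We have X ~ Normal(μ=6, σ=20.6).

We want to find x such that P(X ≤ x) = 0.14.

This is the 14th percentile, which means 14% of values fall below this point.

Using the inverse CDF (quantile function):
x = F⁻¹(0.14) = -16.2546

Verification: P(X ≤ -16.2546) = 0.14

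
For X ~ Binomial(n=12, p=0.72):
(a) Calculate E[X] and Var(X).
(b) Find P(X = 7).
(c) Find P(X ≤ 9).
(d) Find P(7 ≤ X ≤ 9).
(a) E[X] = 8.6400, Var(X) = 2.4192
(b) P(X = 7) = 0.136723
(c) P(X ≤ 9) = 0.696294
(d) P(7 ≤ X ≤ 9) = 0.607582

We have X ~ Binomial(n=12, p=0.72).

(a) Moments:
E[X] = 8.6400
Var(X) = 2.4192
σ = √Var(X) = 1.5554

(b) Point probability using PMF:
P(X = 7) = 0.136723

(c) Cumulative probability using CDF:
P(X ≤ 9) = F(9) = 0.696294

(d) Range probability:
P(7 ≤ X ≤ 9) = P(X ≤ 9) - P(X ≤ 6)
                   = F(9) - F(6)
                   = 0.696294 - 0.088712
                   = 0.607582

This means approximately 60.8% of outcomes fall in the interval [7, 9].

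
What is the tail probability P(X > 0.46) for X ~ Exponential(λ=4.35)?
0.135200

We have X ~ Exponential(λ=4.35).

P(X > 0.46) = 1 - P(X ≤ 0.46)
                = 1 - F(0.46)
                = 1 - 0.864800
                = 0.135200

So there's approximately a 13.5% chance that X exceeds 0.46.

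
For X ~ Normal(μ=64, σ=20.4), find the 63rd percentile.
70.7698

We have X ~ Normal(μ=64, σ=20.4).

We want to find x such that P(X ≤ x) = 0.63.

This is the 63rd percentile, which means 63% of values fall below this point.

Using the inverse CDF (quantile function):
x = F⁻¹(0.63) = 70.7698

Verification: P(X ≤ 70.7698) = 0.63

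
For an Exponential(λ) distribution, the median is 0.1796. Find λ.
λ = 3.8594

For X ~ Exponential(λ), the CDF is F(x) = 1 - e^(-λx).
The median m satisfies F(m) = 0.5:
1 - e^(-λm) = 0.5
e^(-λm) = 0.5
λm = ln(2)
m = ln(2) / λ

Given m = 0.1796:
λ = ln(2) / 0.1796 = 0.693147 / 0.1796 = 3.8594

Verification: ln(2) / 3.8594 = 0.1796 ✓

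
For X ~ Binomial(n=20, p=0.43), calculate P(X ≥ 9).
0.513644

We have X ~ Binomial(n=20, p=0.43).

For discrete distributions, P(X ≥ 9) = 1 - P(X ≤ 8).

P(X ≤ 8) = 0.486356
P(X ≥ 9) = 1 - 0.486356 = 0.513644

So there's approximately a 51.4% chance that X is at least 9.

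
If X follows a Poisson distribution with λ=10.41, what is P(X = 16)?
0.027390

We have X ~ Poisson(λ=10.41).

For a Poisson distribution, the PMF gives us the probability of each outcome.

Using the PMF formula:
P(X = 16) = 0.027390

Rounded to 4 decimal places: 0.0274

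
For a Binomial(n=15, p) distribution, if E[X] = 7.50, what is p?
p = 0.5

For a Binomial(n, p) distribution:
E[X] = n × p

Given n = 15 and E[X] = 7.50:
7.50 = 15 × p
p = 7.50 / 15 = 0.5

Verification: Binomial(15, 0.5) has E[X] = 7.50 ✓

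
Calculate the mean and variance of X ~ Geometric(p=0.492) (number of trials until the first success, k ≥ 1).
E[X] = 2.0325, Var(X) = 2.0986

We have X ~ Geometric(p=0.492) (number of trials until the first success, k ≥ 1).

For a Geometric distribution with p=0.492 (number of trials until the first success, k ≥ 1):

Expected value:
E[X] = 2.0325

Variance:
Var(X) = 2.0986

Standard deviation:
σ = √Var(X) = 1.4487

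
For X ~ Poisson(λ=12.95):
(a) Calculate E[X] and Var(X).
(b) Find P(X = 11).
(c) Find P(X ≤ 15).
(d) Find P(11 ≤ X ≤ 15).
(a) E[X] = 12.9500, Var(X) = 12.9500
(b) P(X = 11) = 0.102258
(c) P(X ≤ 15) = 0.768014
(d) P(11 ≤ X ≤ 15) = 0.512013

We have X ~ Poisson(λ=12.95).

(a) Moments:
E[X] = 12.9500
Var(X) = 12.9500
σ = √Var(X) = 3.5986

(b) Point probability using PMF:
P(X = 11) = 0.102258

(c) Cumulative probability using CDF:
P(X ≤ 15) = F(15) = 0.768014

(d) Range probability:
P(11 ≤ X ≤ 15) = P(X ≤ 15) - P(X ≤ 10)
                   = F(15) - F(10)
                   = 0.768014 - 0.256000
                   = 0.512013

This means approximately 51.2% of outcomes fall in the interval [11, 15].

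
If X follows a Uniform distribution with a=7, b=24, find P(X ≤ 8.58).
0.092941

We have X ~ Uniform(a=7, b=24).

The CDF gives us P(X ≤ k).

Using the CDF:
P(X ≤ 8.58) = 0.092941

This means there's approximately a 9.3% chance that X is at most 8.58.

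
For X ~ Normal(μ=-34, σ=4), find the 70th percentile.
-31.9024

We have X ~ Normal(μ=-34, σ=4).

We want to find x such that P(X ≤ x) = 0.7.

This is the 70th percentile, which means 70% of values fall below this point.

Using the inverse CDF (quantile function):
x = F⁻¹(0.7) = -31.9024

Verification: P(X ≤ -31.9024) = 0.7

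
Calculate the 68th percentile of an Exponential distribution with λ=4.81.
0.2369

We have X ~ Exponential(λ=4.81).

We want to find x such that P(X ≤ x) = 0.68.

This is the 68th percentile, which means 68% of values fall below this point.

Using the inverse CDF (quantile function):
x = F⁻¹(0.68) = 0.2369

Verification: P(X ≤ 0.2369) = 0.68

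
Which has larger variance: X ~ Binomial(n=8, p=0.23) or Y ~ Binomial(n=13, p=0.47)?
Y has larger variance (3.2383 > 1.4168)

Compute the variance for each distribution:

X ~ Binomial(n=8, p=0.23):
Var(X) = 1.4168

Y ~ Binomial(n=13, p=0.47):
Var(Y) = 3.2383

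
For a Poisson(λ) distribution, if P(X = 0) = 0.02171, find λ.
λ = 3.8300

For a Poisson(λ) distribution, the PMF at 0 is:
P(X = 0) = λ^0 e^(-λ) / 0! = e^(-λ)

Given P(X = 0) = 0.02171:
e^(-λ) = 0.02171
-λ = ln(0.02171)
λ = -ln(0.02171) = 3.8300

Verification: e^(-3.8300) = 0.02171 ✓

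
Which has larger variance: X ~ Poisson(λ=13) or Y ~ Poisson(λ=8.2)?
X has larger variance (13.0000 > 8.2000)

Compute the variance for each distribution:

X ~ Poisson(λ=13):
Var(X) = 13.0000

Y ~ Poisson(λ=8.2):
Var(Y) = 8.2000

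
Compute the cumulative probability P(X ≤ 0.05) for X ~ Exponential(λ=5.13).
0.226245

We have X ~ Exponential(λ=5.13).

The CDF gives us P(X ≤ k).

Using the CDF:
P(X ≤ 0.05) = 0.226245

This means there's approximately a 22.6% chance that X is at most 0.05.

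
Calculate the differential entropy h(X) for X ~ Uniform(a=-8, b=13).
3.0445 nats

We have X ~ Uniform(a=-8, b=13).

The differential entropy measures the uncertainty or information content of the distribution.

For a Uniform distribution with a=-8, b=13:
h(X) = 3.0445 nats

(In bits, this would be 4.3923 bits.)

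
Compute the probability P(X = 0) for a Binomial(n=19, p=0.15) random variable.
0.045599

We have X ~ Binomial(n=19, p=0.15).

For a Binomial distribution, the PMF gives us the probability of each outcome.

Using the PMF formula:
P(X = 0) = 0.045599

Rounded to 4 decimal places: 0.0456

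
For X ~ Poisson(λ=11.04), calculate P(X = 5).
0.021931

We have X ~ Poisson(λ=11.04).

For a Poisson distribution, the PMF gives us the probability of each outcome.

Using the PMF formula:
P(X = 5) = 0.021931

Rounded to 4 decimal places: 0.0219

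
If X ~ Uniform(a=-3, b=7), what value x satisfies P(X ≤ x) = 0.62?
3.2000

We have X ~ Uniform(a=-3, b=7).

We want to find x such that P(X ≤ x) = 0.62.

This is the 62nd percentile, which means 62% of values fall below this point.

Using the inverse CDF (quantile function):
x = F⁻¹(0.62) = 3.2000

Verification: P(X ≤ 3.2000) = 0.62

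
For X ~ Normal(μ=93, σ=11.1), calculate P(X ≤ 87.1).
0.297525

We have X ~ Normal(μ=93, σ=11.1).

The CDF gives us P(X ≤ k).

Using the CDF:
P(X ≤ 87.1) = 0.297525

This means there's approximately a 29.8% chance that X is at most 87.1.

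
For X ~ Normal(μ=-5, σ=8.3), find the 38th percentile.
-7.5355

We have X ~ Normal(μ=-5, σ=8.3).

We want to find x such that P(X ≤ x) = 0.38.

This is the 38th percentile, which means 38% of values fall below this point.

Using the inverse CDF (quantile function):
x = F⁻¹(0.38) = -7.5355

Verification: P(X ≤ -7.5355) = 0.38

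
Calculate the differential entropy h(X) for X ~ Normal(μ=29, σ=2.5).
2.3352 nats

We have X ~ Normal(μ=29, σ=2.5).

The differential entropy measures the uncertainty or information content of the distribution.

For a Normal distribution with μ=29, σ=2.5:
h(X) = 2.3352 nats

(In bits, this would be 3.3690 bits.)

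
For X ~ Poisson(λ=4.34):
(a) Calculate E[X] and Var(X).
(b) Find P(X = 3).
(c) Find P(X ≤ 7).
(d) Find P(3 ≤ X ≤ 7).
(a) E[X] = 4.3400, Var(X) = 4.3400
(b) P(X = 3) = 0.177615
(c) P(X ≤ 7) = 0.926004
(d) P(3 ≤ X ≤ 7) = 0.733614

We have X ~ Poisson(λ=4.34).

(a) Moments:
E[X] = 4.3400
Var(X) = 4.3400
σ = √Var(X) = 2.0833

(b) Point probability using PMF:
P(X = 3) = 0.177615

(c) Cumulative probability using CDF:
P(X ≤ 7) = F(7) = 0.926004

(d) Range probability:
P(3 ≤ X ≤ 7) = P(X ≤ 7) - P(X ≤ 2)
                   = F(7) - F(2)
                   = 0.926004 - 0.192390
                   = 0.733614

This means approximately 73.4% of outcomes fall in the interval [3, 7].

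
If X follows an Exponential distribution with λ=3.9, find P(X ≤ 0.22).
0.575991

We have X ~ Exponential(λ=3.9).

The CDF gives us P(X ≤ k).

Using the CDF:
P(X ≤ 0.22) = 0.575991

This means there's approximately a 57.6% chance that X is at most 0.22.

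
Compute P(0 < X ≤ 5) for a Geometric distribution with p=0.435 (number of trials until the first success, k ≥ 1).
0.942424

We have X ~ Geometric(p=0.435) (number of trials until the first success, k ≥ 1).

To find P(0 < X ≤ 5), we use:
P(0 < X ≤ 5) = P(X ≤ 5) - P(X ≤ 0)
                 = F(5) - F(0)
                 = 0.942424 - 0.000000
                 = 0.942424

So there's approximately a 94.2% chance that X falls in this range.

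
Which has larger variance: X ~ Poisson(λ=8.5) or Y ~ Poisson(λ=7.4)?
X has larger variance (8.5000 > 7.4000)

Compute the variance for each distribution:

X ~ Poisson(λ=8.5):
Var(X) = 8.5000

Y ~ Poisson(λ=7.4):
Var(Y) = 7.4000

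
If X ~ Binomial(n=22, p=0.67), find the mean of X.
14.7400

We have X ~ Binomial(n=22, p=0.67).

For a Binomial distribution with n=22, p=0.67:
E[X] = 14.7400

This is the expected (average) value of X.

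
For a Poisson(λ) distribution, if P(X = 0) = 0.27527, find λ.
λ = 1.2900

For a Poisson(λ) distribution, the PMF at 0 is:
P(X = 0) = λ^0 e^(-λ) / 0! = e^(-λ)

Given P(X = 0) = 0.27527:
e^(-λ) = 0.27527
-λ = ln(0.27527)
λ = -ln(0.27527) = 1.2900

Verification: e^(-1.2900) = 0.27527 ✓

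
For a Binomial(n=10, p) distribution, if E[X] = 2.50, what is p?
p = 0.25

For a Binomial(n, p) distribution:
E[X] = n × p

Given n = 10 and E[X] = 2.50:
2.50 = 10 × p
p = 2.50 / 10 = 0.25

Verification: Binomial(10, 0.25) has E[X] = 2.50 ✓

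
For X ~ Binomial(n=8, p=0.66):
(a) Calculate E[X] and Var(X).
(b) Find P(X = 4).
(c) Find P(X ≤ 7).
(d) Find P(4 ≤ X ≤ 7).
(a) E[X] = 5.2800, Var(X) = 1.7952
(b) P(X = 4) = 0.177496
(c) P(X ≤ 7) = 0.963996
(d) P(4 ≤ X ≤ 7) = 0.869052

We have X ~ Binomial(n=8, p=0.66).

(a) Moments:
E[X] = 5.2800
Var(X) = 1.7952
σ = √Var(X) = 1.3399

(b) Point probability using PMF:
P(X = 4) = 0.177496

(c) Cumulative probability using CDF:
P(X ≤ 7) = F(7) = 0.963996

(d) Range probability:
P(4 ≤ X ≤ 7) = P(X ≤ 7) - P(X ≤ 3)
                   = F(7) - F(3)
                   = 0.963996 - 0.094943
                   = 0.869052

This means approximately 86.9% of outcomes fall in the interval [4, 7].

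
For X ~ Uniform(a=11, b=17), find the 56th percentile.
14.3600

We have X ~ Uniform(a=11, b=17).

We want to find x such that P(X ≤ x) = 0.56.

This is the 56th percentile, which means 56% of values fall below this point.

Using the inverse CDF (quantile function):
x = F⁻¹(0.56) = 14.3600

Verification: P(X ≤ 14.3600) = 0.56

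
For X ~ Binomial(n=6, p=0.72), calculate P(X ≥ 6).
0.139314

We have X ~ Binomial(n=6, p=0.72).

For discrete distributions, P(X ≥ 6) = 1 - P(X ≤ 5).

P(X ≤ 5) = 0.860686
P(X ≥ 6) = 1 - 0.860686 = 0.139314

So there's approximately a 13.9% chance that X is at least 6.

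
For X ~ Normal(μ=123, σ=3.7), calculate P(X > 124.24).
0.368762

We have X ~ Normal(μ=123, σ=3.7).

P(X > 124.24) = 1 - P(X ≤ 124.24)
                = 1 - F(124.24)
                = 1 - 0.631238
                = 0.368762

So there's approximately a 36.9% chance that X exceeds 124.24.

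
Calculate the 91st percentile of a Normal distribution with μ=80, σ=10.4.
93.9439

We have X ~ Normal(μ=80, σ=10.4).

We want to find x such that P(X ≤ x) = 0.91.

This is the 91st percentile, which means 91% of values fall below this point.

Using the inverse CDF (quantile function):
x = F⁻¹(0.91) = 93.9439

Verification: P(X ≤ 93.9439) = 0.91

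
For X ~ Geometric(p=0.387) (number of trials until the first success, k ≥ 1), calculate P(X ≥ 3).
0.375769

We have X ~ Geometric(p=0.387) (number of trials until the first success, k ≥ 1).

For discrete distributions, P(X ≥ 3) = 1 - P(X ≤ 2).

P(X ≤ 2) = 0.624231
P(X ≥ 3) = 1 - 0.624231 = 0.375769

So there's approximately a 37.6% chance that X is at least 3.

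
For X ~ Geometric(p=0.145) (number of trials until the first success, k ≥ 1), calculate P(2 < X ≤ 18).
0.671405

We have X ~ Geometric(p=0.145) (number of trials until the first success, k ≥ 1).

To find P(2 < X ≤ 18), we use:
P(2 < X ≤ 18) = P(X ≤ 18) - P(X ≤ 2)
                 = F(18) - F(2)
                 = 0.940380 - 0.268975
                 = 0.671405

So there's approximately a 67.1% chance that X falls in this range.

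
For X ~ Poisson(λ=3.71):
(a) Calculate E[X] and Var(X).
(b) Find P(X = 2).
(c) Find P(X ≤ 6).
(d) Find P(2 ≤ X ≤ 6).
(a) E[X] = 3.7100, Var(X) = 3.7100
(b) P(X = 2) = 0.168456
(c) P(X ≤ 6) = 0.917307
(d) P(2 ≤ X ≤ 6) = 0.802018

We have X ~ Poisson(λ=3.71).

(a) Moments:
E[X] = 3.7100
Var(X) = 3.7100
σ = √Var(X) = 1.9261

(b) Point probability using PMF:
P(X = 2) = 0.168456

(c) Cumulative probability using CDF:
P(X ≤ 6) = F(6) = 0.917307

(d) Range probability:
P(2 ≤ X ≤ 6) = P(X ≤ 6) - P(X ≤ 1)
                   = F(6) - F(1)
                   = 0.917307 - 0.115289
                   = 0.802018

This means approximately 80.2% of outcomes fall in the interval [2, 6].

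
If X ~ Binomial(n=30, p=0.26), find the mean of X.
7.8000

We have X ~ Binomial(n=30, p=0.26).

For a Binomial distribution with n=30, p=0.26:
E[X] = 7.8000

This is the expected (average) value of X.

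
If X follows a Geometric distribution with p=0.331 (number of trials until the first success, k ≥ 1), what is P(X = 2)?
0.221439

We have X ~ Geometric(p=0.331) (number of trials until the first success, k ≥ 1).

For a Geometric distribution, the PMF gives us the probability of each outcome.

Using the PMF formula:
P(X = 2) = 0.221439

Rounded to 4 decimal places: 0.2214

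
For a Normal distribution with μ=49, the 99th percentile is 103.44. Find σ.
σ = 23.4015

For X ~ Normal(μ, σ), the p-th percentile satisfies x = μ + z_p × σ,
where z_p = Φ⁻¹(p) is the standard normal quantile.

Step 1: z_{0.99} = Φ⁻¹(0.99) = 2.3263

Step 2: Solve for σ:
103.44 = 49 + 2.3263 × σ
σ = (103.44 - 49) / 2.3263
σ = 54.44 / 2.3263
σ = 23.4015

Verification: μ + z × σ = 49 + 2.3263 × 23.4015 = 103.44 ✓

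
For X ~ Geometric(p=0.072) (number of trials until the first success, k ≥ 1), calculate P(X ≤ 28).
0.876592

We have X ~ Geometric(p=0.072) (number of trials until the first success, k ≥ 1).

The CDF gives us P(X ≤ k).

Using the CDF:
P(X ≤ 28) = 0.876592

This means there's approximately a 87.7% chance that X is at most 28.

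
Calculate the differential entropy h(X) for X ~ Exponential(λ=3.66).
-0.2975 nats

We have X ~ Exponential(λ=3.66).

The differential entropy measures the uncertainty or information content of the distribution.

For an Exponential distribution with λ=3.66:
h(X) = -0.2975 nats

(In bits, this would be -0.4291 bits.)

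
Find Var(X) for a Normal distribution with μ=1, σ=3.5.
12.2500

We have X ~ Normal(μ=1, σ=3.5).

For a Normal distribution with μ=1, σ=3.5:
Var(X) = 12.2500

The variance measures the spread of the distribution around the mean.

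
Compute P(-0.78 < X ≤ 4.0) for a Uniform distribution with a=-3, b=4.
0.682857

We have X ~ Uniform(a=-3, b=4).

To find P(-0.78 < X ≤ 4.0), we use:
P(-0.78 < X ≤ 4.0) = P(X ≤ 4.0) - P(X ≤ -0.78)
                 = F(4.0) - F(-0.78)
                 = 1.000000 - 0.317143
                 = 0.682857

So there's approximately a 68.3% chance that X falls in this range.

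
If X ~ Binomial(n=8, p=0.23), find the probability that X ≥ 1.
0.876426

We have X ~ Binomial(n=8, p=0.23).

For discrete distributions, P(X ≥ 1) = 1 - P(X ≤ 0).

P(X ≤ 0) = 0.123574
P(X ≥ 1) = 1 - 0.123574 = 0.876426

So there's approximately a 87.6% chance that X is at least 1.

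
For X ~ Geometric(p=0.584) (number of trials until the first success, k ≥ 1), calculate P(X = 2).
0.242944

We have X ~ Geometric(p=0.584) (number of trials until the first success, k ≥ 1).

For a Geometric distribution, the PMF gives us the probability of each outcome.

Using the PMF formula:
P(X = 2) = 0.242944

Rounded to 4 decimal places: 0.2429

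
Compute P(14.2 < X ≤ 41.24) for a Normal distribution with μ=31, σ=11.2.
0.752909

We have X ~ Normal(μ=31, σ=11.2).

To find P(14.2 < X ≤ 41.24), we use:
P(14.2 < X ≤ 41.24) = P(X ≤ 41.24) - P(X ≤ 14.2)
                 = F(41.24) - F(14.2)
                 = 0.819717 - 0.066807
                 = 0.752909

So there's approximately a 75.3% chance that X falls in this range.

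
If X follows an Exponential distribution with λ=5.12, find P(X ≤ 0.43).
0.889374

We have X ~ Exponential(λ=5.12).

The CDF gives us P(X ≤ k).

Using the CDF:
P(X ≤ 0.43) = 0.889374

This means there's approximately a 88.9% chance that X is at most 0.43.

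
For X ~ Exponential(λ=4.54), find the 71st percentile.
0.2727

We have X ~ Exponential(λ=4.54).

We want to find x such that P(X ≤ x) = 0.71.

This is the 71st percentile, which means 71% of values fall below this point.

Using the inverse CDF (quantile function):
x = F⁻¹(0.71) = 0.2727

Verification: P(X ≤ 0.2727) = 0.71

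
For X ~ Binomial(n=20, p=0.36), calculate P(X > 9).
0.142399

We have X ~ Binomial(n=20, p=0.36).

P(X > 9) = 1 - P(X ≤ 9)
                = 1 - F(9)
                = 1 - 0.857601
                = 0.142399

So there's approximately a 14.2% chance that X exceeds 9.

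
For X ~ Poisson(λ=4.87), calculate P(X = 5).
0.175166

We have X ~ Poisson(λ=4.87).

For a Poisson distribution, the PMF gives us the probability of each outcome.

Using the PMF formula:
P(X = 5) = 0.175166

Rounded to 4 decimal places: 0.1752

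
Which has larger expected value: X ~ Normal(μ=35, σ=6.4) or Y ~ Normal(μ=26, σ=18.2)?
X has larger mean (35.0000 > 26.0000)

Compute the expected value for each distribution:

X ~ Normal(μ=35, σ=6.4):
E[X] = 35.0000

Y ~ Normal(μ=26, σ=18.2):
E[Y] = 26.0000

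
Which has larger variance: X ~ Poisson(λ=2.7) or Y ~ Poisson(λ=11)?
Y has larger variance (11.0000 > 2.7000)

Compute the variance for each distribution:

X ~ Poisson(λ=2.7):
Var(X) = 2.7000

Y ~ Poisson(λ=11):
Var(Y) = 11.0000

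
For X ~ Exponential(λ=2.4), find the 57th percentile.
0.3517

We have X ~ Exponential(λ=2.4).

We want to find x such that P(X ≤ x) = 0.57.

This is the 57th percentile, which means 57% of values fall below this point.

Using the inverse CDF (quantile function):
x = F⁻¹(0.57) = 0.3517

Verification: P(X ≤ 0.3517) = 0.57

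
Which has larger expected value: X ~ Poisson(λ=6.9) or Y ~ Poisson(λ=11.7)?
Y has larger mean (11.7000 > 6.9000)

Compute the expected value for each distribution:

X ~ Poisson(λ=6.9):
E[X] = 6.9000

Y ~ Poisson(λ=11.7):
E[Y] = 11.7000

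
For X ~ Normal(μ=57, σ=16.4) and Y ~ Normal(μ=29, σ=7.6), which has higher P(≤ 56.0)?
Y has higher probability (P(Y ≤ 56.0) = 0.9998 > P(X ≤ 56.0) = 0.4757)

Compute P(≤ 56.0) for each distribution:

X ~ Normal(μ=57, σ=16.4):
P(X ≤ 56.0) = 0.4757

Y ~ Normal(μ=29, σ=7.6):
P(Y ≤ 56.0) = 0.9998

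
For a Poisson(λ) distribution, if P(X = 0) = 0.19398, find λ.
λ = 1.6400

For a Poisson(λ) distribution, the PMF at 0 is:
P(X = 0) = λ^0 e^(-λ) / 0! = e^(-λ)

Given P(X = 0) = 0.19398:
e^(-λ) = 0.19398
-λ = ln(0.19398)
λ = -ln(0.19398) = 1.6400

Verification: e^(-1.6400) = 0.19398 ✓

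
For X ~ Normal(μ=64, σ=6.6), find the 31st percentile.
60.7274

We have X ~ Normal(μ=64, σ=6.6).

We want to find x such that P(X ≤ x) = 0.31.

This is the 31st percentile, which means 31% of values fall below this point.

Using the inverse CDF (quantile function):
x = F⁻¹(0.31) = 60.7274

Verification: P(X ≤ 60.7274) = 0.31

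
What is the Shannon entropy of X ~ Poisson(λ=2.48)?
1.8262 nats

We have X ~ Poisson(λ=2.48).

The Shannon entropy measures the uncertainty or information content of the distribution.

For a Poisson distribution with λ=2.48:
H(X) = 1.8262 nats

(In bits, this would be 2.6347 bits.)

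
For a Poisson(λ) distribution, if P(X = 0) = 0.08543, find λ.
λ = 2.4601

For a Poisson(λ) distribution, the PMF at 0 is:
P(X = 0) = λ^0 e^(-λ) / 0! = e^(-λ)

Given P(X = 0) = 0.08543:
e^(-λ) = 0.08543
-λ = ln(0.08543)
λ = -ln(0.08543) = 2.4601

Verification: e^(-2.4601) = 0.08543 ✓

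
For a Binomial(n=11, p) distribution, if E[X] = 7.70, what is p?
p = 0.7

For a Binomial(n, p) distribution:
E[X] = n × p

Given n = 11 and E[X] = 7.70:
7.70 = 11 × p
p = 7.70 / 11 = 0.7

Verification: Binomial(11, 0.7) has E[X] = 7.70 ✓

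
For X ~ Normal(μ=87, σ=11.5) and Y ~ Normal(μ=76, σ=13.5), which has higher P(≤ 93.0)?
Y has higher probability (P(Y ≤ 93.0) = 0.8960 > P(X ≤ 93.0) = 0.6991)

Compute P(≤ 93.0) for each distribution:

X ~ Normal(μ=87, σ=11.5):
P(X ≤ 93.0) = 0.6991

Y ~ Normal(μ=76, σ=13.5):
P(Y ≤ 93.0) = 0.8960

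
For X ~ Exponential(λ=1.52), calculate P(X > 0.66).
0.366704

We have X ~ Exponential(λ=1.52).

P(X > 0.66) = 1 - P(X ≤ 0.66)
                = 1 - F(0.66)
                = 1 - 0.633296
                = 0.366704

So there's approximately a 36.7% chance that X exceeds 0.66.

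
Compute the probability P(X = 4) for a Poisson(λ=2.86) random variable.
0.159651

We have X ~ Poisson(λ=2.86).

For a Poisson distribution, the PMF gives us the probability of each outcome.

Using the PMF formula:
P(X = 4) = 0.159651

Rounded to 4 decimal places: 0.1597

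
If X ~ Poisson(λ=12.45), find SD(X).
3.5285

We have X ~ Poisson(λ=12.45).

For a Poisson distribution with λ=12.45:
σ = √Var(X) = 3.5285

The standard deviation is the square root of the variance.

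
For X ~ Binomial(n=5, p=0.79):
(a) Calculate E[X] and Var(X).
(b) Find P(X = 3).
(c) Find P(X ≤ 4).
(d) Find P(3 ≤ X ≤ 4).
(a) E[X] = 3.9500, Var(X) = 0.8295
(b) P(X = 3) = 0.217430
(c) P(X ≤ 4) = 0.692294
(d) P(3 ≤ X ≤ 4) = 0.626406

We have X ~ Binomial(n=5, p=0.79).

(a) Moments:
E[X] = 3.9500
Var(X) = 0.8295
σ = √Var(X) = 0.9108

(b) Point probability using PMF:
P(X = 3) = 0.217430

(c) Cumulative probability using CDF:
P(X ≤ 4) = F(4) = 0.692294

(d) Range probability:
P(3 ≤ X ≤ 4) = P(X ≤ 4) - P(X ≤ 2)
                   = F(4) - F(2)
                   = 0.692294 - 0.065888
                   = 0.626406

This means approximately 62.6% of outcomes fall in the interval [3, 4].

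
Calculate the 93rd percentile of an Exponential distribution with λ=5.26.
0.5056

We have X ~ Exponential(λ=5.26).

We want to find x such that P(X ≤ x) = 0.93.

This is the 93rd percentile, which means 93% of values fall below this point.

Using the inverse CDF (quantile function):
x = F⁻¹(0.93) = 0.5056

Verification: P(X ≤ 0.5056) = 0.93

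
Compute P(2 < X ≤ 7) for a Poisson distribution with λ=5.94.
0.687498

We have X ~ Poisson(λ=5.94).

To find P(2 < X ≤ 7), we use:
P(2 < X ≤ 7) = P(X ≤ 7) - P(X ≤ 2)
                 = F(7) - F(2)
                 = 0.752198 - 0.064700
                 = 0.687498

So there's approximately a 68.7% chance that X falls in this range.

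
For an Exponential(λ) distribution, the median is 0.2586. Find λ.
λ = 2.6804

For X ~ Exponential(λ), the CDF is F(x) = 1 - e^(-λx).
The median m satisfies F(m) = 0.5:
1 - e^(-λm) = 0.5
e^(-λm) = 0.5
λm = ln(2)
m = ln(2) / λ

Given m = 0.2586:
λ = ln(2) / 0.2586 = 0.693147 / 0.2586 = 2.6804

Verification: ln(2) / 2.6804 = 0.2586 ✓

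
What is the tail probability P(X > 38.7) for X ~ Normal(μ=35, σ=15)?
0.402583

We have X ~ Normal(μ=35, σ=15).

P(X > 38.7) = 1 - P(X ≤ 38.7)
                = 1 - F(38.7)
                = 1 - 0.597417
                = 0.402583

So there's approximately a 40.3% chance that X exceeds 38.7.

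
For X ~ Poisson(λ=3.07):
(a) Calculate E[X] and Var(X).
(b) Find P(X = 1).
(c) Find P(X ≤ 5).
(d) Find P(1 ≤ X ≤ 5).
(a) E[X] = 3.0700, Var(X) = 3.0700
(b) P(X = 1) = 0.142513
(c) P(X ≤ 5) = 0.908861
(d) P(1 ≤ X ≤ 5) = 0.862440

We have X ~ Poisson(λ=3.07).

(a) Moments:
E[X] = 3.0700
Var(X) = 3.0700
σ = √Var(X) = 1.7521

(b) Point probability using PMF:
P(X = 1) = 0.142513

(c) Cumulative probability using CDF:
P(X ≤ 5) = F(5) = 0.908861

(d) Range probability:
P(1 ≤ X ≤ 5) = P(X ≤ 5) - P(X ≤ 0)
                   = F(5) - F(0)
                   = 0.908861 - 0.046421
                   = 0.862440

This means approximately 86.2% of outcomes fall in the interval [1, 5].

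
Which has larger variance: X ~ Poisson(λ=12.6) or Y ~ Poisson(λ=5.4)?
X has larger variance (12.6000 > 5.4000)

Compute the variance for each distribution:

X ~ Poisson(λ=12.6):
Var(X) = 12.6000

Y ~ Poisson(λ=5.4):
Var(Y) = 5.4000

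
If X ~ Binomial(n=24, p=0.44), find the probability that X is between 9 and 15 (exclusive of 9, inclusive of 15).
0.644276

We have X ~ Binomial(n=24, p=0.44).

To find P(9 < X ≤ 15), we use:
P(9 < X ≤ 15) = P(X ≤ 15) - P(X ≤ 9)
                 = F(15) - F(9)
                 = 0.978701 - 0.334425
                 = 0.644276

So there's approximately a 64.4% chance that X falls in this range.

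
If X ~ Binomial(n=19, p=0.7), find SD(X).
1.9975

We have X ~ Binomial(n=19, p=0.7).

For a Binomial distribution with n=19, p=0.7:
σ = √Var(X) = 1.9975

The standard deviation is the square root of the variance.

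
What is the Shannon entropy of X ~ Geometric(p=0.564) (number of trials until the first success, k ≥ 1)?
1.2144 nats

We have X ~ Geometric(p=0.564) (number of trials until the first success, k ≥ 1).

The Shannon entropy measures the uncertainty or information content of the distribution.

For a Geometric distribution with p=0.564 (number of trials until the first success, k ≥ 1):
H(X) = 1.2144 nats

(In bits, this would be 1.7520 bits.)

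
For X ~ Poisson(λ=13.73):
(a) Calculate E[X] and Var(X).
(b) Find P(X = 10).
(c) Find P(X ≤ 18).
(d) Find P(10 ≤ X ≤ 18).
(a) E[X] = 13.7300, Var(X) = 13.7300
(b) P(X = 10) = 0.071463
(c) P(X ≤ 18) = 0.897034
(d) P(10 ≤ X ≤ 18) = 0.774222

We have X ~ Poisson(λ=13.73).

(a) Moments:
E[X] = 13.7300
Var(X) = 13.7300
σ = √Var(X) = 3.7054

(b) Point probability using PMF:
P(X = 10) = 0.071463

(c) Cumulative probability using CDF:
P(X ≤ 18) = F(18) = 0.897034

(d) Range probability:
P(10 ≤ X ≤ 18) = P(X ≤ 18) - P(X ≤ 9)
                   = F(18) - F(9)
                   = 0.897034 - 0.122811
                   = 0.774222

This means approximately 77.4% of outcomes fall in the interval [10, 18].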